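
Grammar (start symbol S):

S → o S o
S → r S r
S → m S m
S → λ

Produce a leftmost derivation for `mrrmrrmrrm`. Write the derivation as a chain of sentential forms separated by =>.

S=>mSm=>mrSrm=>mrrSrrm=>mrrmSmrrm=>mrrmrSrmrrm=>mrrmrrmrrm

S => mSm   [S → m S m]
mSm => mrSrm   [S → r S r]
mrSrm => mrrSrrm   [S → r S r]
mrrSrrm => mrrmSmrrm   [S → m S m]
mrrmSmrrm => mrrmrSrmrrm   [S → r S r]
mrrmrSrmrrm => mrrmrrmrrm   [S → λ]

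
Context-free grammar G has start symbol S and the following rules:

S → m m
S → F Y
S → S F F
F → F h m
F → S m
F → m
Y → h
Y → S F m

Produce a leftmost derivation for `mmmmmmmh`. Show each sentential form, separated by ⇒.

S ⇒ FY ⇒ SmY ⇒ SFFmY ⇒ SFFFFmY ⇒ mmFFFFmY ⇒ mmmFFFmY ⇒ mmmmFFmY ⇒ mmmmmFmY ⇒ mmmmmmmY ⇒ mmmmmmmh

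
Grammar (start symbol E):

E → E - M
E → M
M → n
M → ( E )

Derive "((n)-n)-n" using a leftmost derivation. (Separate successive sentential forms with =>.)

E => E-M   [E → E - M]
E-M => M-M   [E → M]
M-M => (E)-M   [M → ( E )]
(E)-M => (E-M)-M   [E → E - M]
(E-M)-M => (M-M)-M   [E → M]
(M-M)-M => ((E)-M)-M   [M → ( E )]
((E)-M)-M => ((M)-M)-M   [E → M]
((M)-M)-M => ((n)-M)-M   [M → n]
((n)-M)-M => ((n)-n)-M   [M → n]
((n)-n)-M => ((n)-n)-n   [M → n]

E => E-M => M-M => (E)-M => (E-M)-M => (M-M)-M => ((E)-M)-M => ((M)-M)-M => ((n)-M)-M => ((n)-n)-M => ((n)-n)-n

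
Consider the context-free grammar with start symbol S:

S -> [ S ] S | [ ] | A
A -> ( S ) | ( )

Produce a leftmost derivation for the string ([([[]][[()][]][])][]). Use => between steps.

S => A => (S) => ([S]S) => ([A]S) => ([(S)]S) => ([([S]S)]S) => ([([[]]S)]S) => ([([[]][S]S)]S) => ([([[]][[S]S]S)]S) => ([([[]][[A]S]S)]S) => ([([[]][[()]S]S)]S) => ([([[]][[()][]]S)]S) => ([([[]][[()][]][])]S) => ([([[]][[()][]][])][])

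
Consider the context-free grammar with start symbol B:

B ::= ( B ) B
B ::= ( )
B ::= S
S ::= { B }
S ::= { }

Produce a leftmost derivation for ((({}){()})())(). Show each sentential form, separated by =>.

B => (B)B   [B ::= ( B ) B]
(B)B => ((B)B)B   [B ::= ( B ) B]
((B)B)B => (((B)B)B)B   [B ::= ( B ) B]
(((B)B)B)B => (((S)B)B)B   [B ::= S]
(((S)B)B)B => ((({})B)B)B   [S ::= { }]
((({})B)B)B => ((({})S)B)B   [B ::= S]
((({})S)B)B => ((({}){B})B)B   [S ::= { B }]
((({}){B})B)B => ((({}){()})B)B   [B ::= ( )]
((({}){()})B)B => ((({}){()})())B   [B ::= ( )]
((({}){()})())B => ((({}){()})())()   [B ::= ( )]

B => (B)B => ((B)B)B => (((B)B)B)B => (((S)B)B)B => ((({})B)B)B => ((({})S)B)B => ((({}){B})B)B => ((({}){()})B)B => ((({}){()})())B => ((({}){()})())()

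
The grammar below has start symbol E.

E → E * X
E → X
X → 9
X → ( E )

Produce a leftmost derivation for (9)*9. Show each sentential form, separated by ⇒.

E ⇒ E*X ⇒ X*X ⇒ (E)*X ⇒ (X)*X ⇒ (9)*X ⇒ (9)*9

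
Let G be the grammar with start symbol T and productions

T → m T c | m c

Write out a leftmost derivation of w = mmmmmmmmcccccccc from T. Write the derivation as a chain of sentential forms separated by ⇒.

T⇒mTc⇒mmTcc⇒mmmTccc⇒mmmmTcccc⇒mmmmmTccccc⇒mmmmmmTcccccc⇒mmmmmmmTccccccc⇒mmmmmmmmcccccccc

T ⇒ mTc   [T → m T c]
mTc ⇒ mmTcc   [T → m T c]
mmTcc ⇒ mmmTccc   [T → m T c]
mmmTccc ⇒ mmmmTcccc   [T → m T c]
mmmmTcccc ⇒ mmmmmTccccc   [T → m T c]
mmmmmTccccc ⇒ mmmmmmTcccccc   [T → m T c]
mmmmmmTcccccc ⇒ mmmmmmmTccccccc   [T → m T c]
mmmmmmmTccccccc ⇒ mmmmmmmmcccccccc   [T → m c]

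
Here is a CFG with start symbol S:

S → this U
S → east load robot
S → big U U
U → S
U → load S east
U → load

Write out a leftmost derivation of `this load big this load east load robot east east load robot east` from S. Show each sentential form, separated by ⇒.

S ⇒ this U ⇒ this load S east ⇒ this load big U U east ⇒ this load big S U east ⇒ this load big this U U east ⇒ this load big this load S east U east ⇒ this load big this load east load robot east U east ⇒ this load big this load east load robot east S east ⇒ this load big this load east load robot east east load robot east

S ⇒ this U   [S → this U]
this U ⇒ this load S east   [U → load S east]
this load S east ⇒ this load big U U east   [S → big U U]
this load big U U east ⇒ this load big S U east   [U → S]
this load big S U east ⇒ this load big this U U east   [S → this U]
this load big this U U east ⇒ this load big this load S east U east   [U → load S east]
this load big this load S east U east ⇒ this load big this load east load robot east U east   [S → east load robot]
this load big this load east load robot east U east ⇒ this load big this load east load robot east S east   [U → S]
this load big this load east load robot east S east ⇒ this load big this load east load robot east east load robot east   [S → east load robot]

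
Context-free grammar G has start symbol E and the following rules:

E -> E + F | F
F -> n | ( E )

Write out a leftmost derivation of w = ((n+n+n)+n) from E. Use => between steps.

E => F => (E) => (E+F) => (F+F) => ((E)+F) => ((E+F)+F) => ((E+F+F)+F) => ((F+F+F)+F) => ((n+F+F)+F) => ((n+n+F)+F) => ((n+n+n)+F) => ((n+n+n)+n)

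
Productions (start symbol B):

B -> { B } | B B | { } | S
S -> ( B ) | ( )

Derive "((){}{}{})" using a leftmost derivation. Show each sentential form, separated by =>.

B => S   [B -> S]
S => (B)   [S -> ( B )]
(B) => (BB)   [B -> B B]
(BB) => (BBB)   [B -> B B]
(BBB) => (BBBB)   [B -> B B]
(BBBB) => (SBBB)   [B -> S]
(SBBB) => (()BBB)   [S -> ( )]
(()BBB) => ((){}BB)   [B -> { }]
((){}BB) => ((){}{}B)   [B -> { }]
((){}{}B) => ((){}{}{})   [B -> { }]

B=>S=>(B)=>(BB)=>(BBB)=>(BBBB)=>(SBBB)=>(()BBB)=>((){}BB)=>((){}{}B)=>((){}{}{})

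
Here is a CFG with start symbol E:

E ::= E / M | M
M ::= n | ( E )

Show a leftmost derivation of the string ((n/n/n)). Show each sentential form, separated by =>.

E => M => (E) => (M) => ((E)) => ((E/M)) => ((E/M/M)) => ((M/M/M)) => ((n/M/M)) => ((n/n/M)) => ((n/n/n))

E => M   [E ::= M]
M => (E)   [M ::= ( E )]
(E) => (M)   [E ::= M]
(M) => ((E))   [M ::= ( E )]
((E)) => ((E/M))   [E ::= E / M]
((E/M)) => ((E/M/M))   [E ::= E / M]
((E/M/M)) => ((M/M/M))   [E ::= M]
((M/M/M)) => ((n/M/M))   [M ::= n]
((n/M/M)) => ((n/n/M))   [M ::= n]
((n/n/M)) => ((n/n/n))   [M ::= n]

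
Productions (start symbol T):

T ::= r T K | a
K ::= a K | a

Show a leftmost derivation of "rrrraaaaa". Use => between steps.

T => rTK => rrTKK => rrrTKKK => rrrrTKKKK => rrrraKKKK => rrrraaKKK => rrrraaaKK => rrrraaaaK => rrrraaaaa

T => rTK   [T ::= r T K]
rTK => rrTKK   [T ::= r T K]
rrTKK => rrrTKKK   [T ::= r T K]
rrrTKKK => rrrrTKKKK   [T ::= r T K]
rrrrTKKKK => rrrraKKKK   [T ::= a]
rrrraKKKK => rrrraaKKK   [K ::= a]
rrrraaKKK => rrrraaaKK   [K ::= a]
rrrraaaKK => rrrraaaaK   [K ::= a]
rrrraaaaK => rrrraaaaa   [K ::= a]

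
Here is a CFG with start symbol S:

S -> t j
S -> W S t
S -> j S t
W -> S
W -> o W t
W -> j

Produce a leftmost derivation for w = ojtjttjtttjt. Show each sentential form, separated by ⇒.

S⇒WSt⇒oWtSt⇒oStSt⇒oWSttSt⇒oSSttSt⇒oWStSttSt⇒ojStSttSt⇒ojtjtSttSt⇒ojtjttjttSt⇒ojtjttjtttjt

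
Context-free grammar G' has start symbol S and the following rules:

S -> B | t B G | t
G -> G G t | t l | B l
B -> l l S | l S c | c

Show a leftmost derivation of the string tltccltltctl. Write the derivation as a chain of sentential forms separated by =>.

S => tBG   [S -> t B G]
tBG => tlScG   [B -> l S c]
tlScG => tltBGcG   [S -> t B G]
tltBGcG => tltcGcG   [B -> c]
tltcGcG => tltcGGtcG   [G -> G G t]
tltcGGtcG => tltcBlGtcG   [G -> B l]
tltcBlGtcG => tltcclGtcG   [B -> c]
tltcclGtcG => tltccltltcG   [G -> t l]
tltccltltcG => tltccltltctl   [G -> t l]

S => tBG => tlScG => tltBGcG => tltcGcG => tltcGGtcG => tltcBlGtcG => tltcclGtcG => tltccltltcG => tltccltltctl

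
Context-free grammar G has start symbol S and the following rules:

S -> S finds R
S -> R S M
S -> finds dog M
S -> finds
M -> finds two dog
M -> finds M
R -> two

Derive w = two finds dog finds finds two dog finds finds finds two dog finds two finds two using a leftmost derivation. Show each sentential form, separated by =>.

S => S finds R => S finds R finds R => R S M finds R finds R => two S M finds R finds R => two finds dog M M finds R finds R => two finds dog finds M M finds R finds R => two finds dog finds finds two dog M finds R finds R => two finds dog finds finds two dog finds M finds R finds R => two finds dog finds finds two dog finds finds M finds R finds R => two finds dog finds finds two dog finds finds finds two dog finds R finds R => two finds dog finds finds two dog finds finds finds two dog finds two finds R => two finds dog finds finds two dog finds finds finds two dog finds two finds two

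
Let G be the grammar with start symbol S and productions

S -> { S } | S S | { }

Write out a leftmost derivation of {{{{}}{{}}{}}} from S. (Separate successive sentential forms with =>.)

S => {S}   [S -> { S }]
{S} => {{S}}   [S -> { S }]
{{S}} => {{SS}}   [S -> S S]
{{SS}} => {{SSS}}   [S -> S S]
{{SSS}} => {{{S}SS}}   [S -> { S }]
{{{S}SS}} => {{{{}}SS}}   [S -> { }]
{{{{}}SS}} => {{{{}}{S}S}}   [S -> { S }]
{{{{}}{S}S}} => {{{{}}{{}}S}}   [S -> { }]
{{{{}}{{}}S}} => {{{{}}{{}}{}}}   [S -> { }]

S=>{S}=>{{S}}=>{{SS}}=>{{SSS}}=>{{{S}SS}}=>{{{{}}SS}}=>{{{{}}{S}S}}=>{{{{}}{{}}S}}=>{{{{}}{{}}{}}}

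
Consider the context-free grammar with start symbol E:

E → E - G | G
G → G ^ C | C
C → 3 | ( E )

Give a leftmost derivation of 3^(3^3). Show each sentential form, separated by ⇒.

E⇒G⇒G^C⇒C^C⇒3^C⇒3^(E)⇒3^(G)⇒3^(G^C)⇒3^(C^C)⇒3^(3^C)⇒3^(3^3)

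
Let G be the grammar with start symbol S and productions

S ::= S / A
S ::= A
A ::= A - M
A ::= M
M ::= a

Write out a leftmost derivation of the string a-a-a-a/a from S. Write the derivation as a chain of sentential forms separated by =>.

S => S/A => A/A => A-M/A => A-M-M/A => A-M-M-M/A => M-M-M-M/A => a-M-M-M/A => a-a-M-M/A => a-a-a-M/A => a-a-a-a/A => a-a-a-a/M => a-a-a-a/a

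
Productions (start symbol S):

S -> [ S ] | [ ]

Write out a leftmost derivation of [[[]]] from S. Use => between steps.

S => [S] => [[S]] => [[[]]]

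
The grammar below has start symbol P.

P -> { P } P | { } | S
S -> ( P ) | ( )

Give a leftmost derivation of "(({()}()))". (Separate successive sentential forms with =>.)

P => S   [P -> S]
S => (P)   [S -> ( P )]
(P) => (S)   [P -> S]
(S) => ((P))   [S -> ( P )]
((P)) => (({P}P))   [P -> { P } P]
(({P}P)) => (({S}P))   [P -> S]
(({S}P)) => (({()}P))   [S -> ( )]
(({()}P)) => (({()}S))   [P -> S]
(({()}S)) => (({()}()))   [S -> ( )]

P => S => (P) => (S) => ((P)) => (({P}P)) => (({S}P)) => (({()}P)) => (({()}S)) => (({()}()))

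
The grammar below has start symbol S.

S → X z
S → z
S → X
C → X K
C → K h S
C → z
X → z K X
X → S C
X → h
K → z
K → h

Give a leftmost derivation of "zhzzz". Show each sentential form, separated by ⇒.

S⇒Xz⇒zKXz⇒zhXz⇒zhSCz⇒zhzCz⇒zhzzz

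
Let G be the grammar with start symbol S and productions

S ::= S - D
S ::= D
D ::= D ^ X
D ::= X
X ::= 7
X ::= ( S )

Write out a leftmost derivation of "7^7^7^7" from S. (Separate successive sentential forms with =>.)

S => D => D^X => D^X^X => D^X^X^X => X^X^X^X => 7^X^X^X => 7^7^X^X => 7^7^7^X => 7^7^7^7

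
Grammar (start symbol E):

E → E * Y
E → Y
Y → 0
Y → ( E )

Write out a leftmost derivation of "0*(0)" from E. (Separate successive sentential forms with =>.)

E => E*Y => Y*Y => 0*Y => 0*(E) => 0*(Y) => 0*(0)

E => E*Y   [E → E * Y]
E*Y => Y*Y   [E → Y]
Y*Y => 0*Y   [Y → 0]
0*Y => 0*(E)   [Y → ( E )]
0*(E) => 0*(Y)   [E → Y]
0*(Y) => 0*(0)   [Y → 0]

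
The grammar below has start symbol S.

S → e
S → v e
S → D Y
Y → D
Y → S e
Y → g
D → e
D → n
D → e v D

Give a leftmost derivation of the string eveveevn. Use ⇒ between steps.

S⇒DY⇒evDY⇒evevDY⇒eveveY⇒eveveD⇒eveveevD⇒eveveevn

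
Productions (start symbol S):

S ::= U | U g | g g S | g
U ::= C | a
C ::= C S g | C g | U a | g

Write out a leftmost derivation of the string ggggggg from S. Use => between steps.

S=>U=>C=>CSg=>CSgSg=>CSgSgSg=>gSgSgSg=>gggSgSg=>gggggSg=>ggggggg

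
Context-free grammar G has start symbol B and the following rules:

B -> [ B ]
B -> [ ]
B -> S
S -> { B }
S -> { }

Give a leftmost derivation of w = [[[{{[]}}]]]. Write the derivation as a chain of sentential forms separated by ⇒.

B ⇒ [B]   [B -> [ B ]]
[B] ⇒ [[B]]   [B -> [ B ]]
[[B]] ⇒ [[[B]]]   [B -> [ B ]]
[[[B]]] ⇒ [[[S]]]   [B -> S]
[[[S]]] ⇒ [[[{B}]]]   [S -> { B }]
[[[{B}]]] ⇒ [[[{S}]]]   [B -> S]
[[[{S}]]] ⇒ [[[{{B}}]]]   [S -> { B }]
[[[{{B}}]]] ⇒ [[[{{[]}}]]]   [B -> [ ]]

B ⇒ [B] ⇒ [[B]] ⇒ [[[B]]] ⇒ [[[S]]] ⇒ [[[{B}]]] ⇒ [[[{S}]]] ⇒ [[[{{B}}]]] ⇒ [[[{{[]}}]]]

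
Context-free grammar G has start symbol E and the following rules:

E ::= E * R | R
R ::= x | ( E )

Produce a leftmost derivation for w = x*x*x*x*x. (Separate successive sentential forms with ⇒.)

E ⇒ E*R   [E ::= E * R]
E*R ⇒ E*R*R   [E ::= E * R]
E*R*R ⇒ E*R*R*R   [E ::= E * R]
E*R*R*R ⇒ E*R*R*R*R   [E ::= E * R]
E*R*R*R*R ⇒ R*R*R*R*R   [E ::= R]
R*R*R*R*R ⇒ x*R*R*R*R   [R ::= x]
x*R*R*R*R ⇒ x*x*R*R*R   [R ::= x]
x*x*R*R*R ⇒ x*x*x*R*R   [R ::= x]
x*x*x*R*R ⇒ x*x*x*x*R   [R ::= x]
x*x*x*x*R ⇒ x*x*x*x*x   [R ::= x]

E ⇒ E*R ⇒ E*R*R ⇒ E*R*R*R ⇒ E*R*R*R*R ⇒ R*R*R*R*R ⇒ x*R*R*R*R ⇒ x*x*R*R*R ⇒ x*x*x*R*R ⇒ x*x*x*x*R ⇒ x*x*x*x*x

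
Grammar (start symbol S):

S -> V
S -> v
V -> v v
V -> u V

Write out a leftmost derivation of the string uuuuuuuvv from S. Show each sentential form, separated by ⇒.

S ⇒ V   [S -> V]
V ⇒ uV   [V -> u V]
uV ⇒ uuV   [V -> u V]
uuV ⇒ uuuV   [V -> u V]
uuuV ⇒ uuuuV   [V -> u V]
uuuuV ⇒ uuuuuV   [V -> u V]
uuuuuV ⇒ uuuuuuV   [V -> u V]
uuuuuuV ⇒ uuuuuuuV   [V -> u V]
uuuuuuuV ⇒ uuuuuuuvv   [V -> v v]

S⇒V⇒uV⇒uuV⇒uuuV⇒uuuuV⇒uuuuuV⇒uuuuuuV⇒uuuuuuuV⇒uuuuuuuvv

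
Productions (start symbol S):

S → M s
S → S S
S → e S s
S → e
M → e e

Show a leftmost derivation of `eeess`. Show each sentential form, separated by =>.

S => eSs   [S → e S s]
eSs => eMss   [S → M s]
eMss => eeess   [M → e e]

S => eSs => eMss => eeess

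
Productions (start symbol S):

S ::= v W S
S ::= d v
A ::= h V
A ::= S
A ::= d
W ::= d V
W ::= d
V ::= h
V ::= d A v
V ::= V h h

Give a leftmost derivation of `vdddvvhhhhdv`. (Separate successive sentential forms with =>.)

S => vWS   [S ::= v W S]
vWS => vdVS   [W ::= d V]
vdVS => vdVhhS   [V ::= V h h]
vdVhhS => vdVhhhhS   [V ::= V h h]
vdVhhhhS => vddAvhhhhS   [V ::= d A v]
vddAvhhhhS => vddSvhhhhS   [A ::= S]
vddSvhhhhS => vdddvvhhhhS   [S ::= d v]
vdddvvhhhhS => vdddvvhhhhdv   [S ::= d v]

S=>vWS=>vdVS=>vdVhhS=>vdVhhhhS=>vddAvhhhhS=>vddSvhhhhS=>vdddvvhhhhS=>vdddvvhhhhdv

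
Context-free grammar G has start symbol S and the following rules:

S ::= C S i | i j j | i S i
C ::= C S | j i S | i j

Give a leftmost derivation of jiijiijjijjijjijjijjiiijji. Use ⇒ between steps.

S ⇒ CSi ⇒ jiSSi ⇒ jiiSiSi ⇒ jiiCSiiSi ⇒ jiiCSSiiSi ⇒ jiiCSSSiiSi ⇒ jiiCSSSSiiSi ⇒ jiijiSSSSSiiSi ⇒ jiijiijjSSSSiiSi ⇒ jiijiijjijjSSSiiSi ⇒ jiijiijjijjijjSSiiSi ⇒ jiijiijjijjijjijjSiiSi ⇒ jiijiijjijjijjijjijjiiSi ⇒ jiijiijjijjijjijjijjiiijji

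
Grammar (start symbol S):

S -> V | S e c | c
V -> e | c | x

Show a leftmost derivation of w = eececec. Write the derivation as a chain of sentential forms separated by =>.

S => Sec => Secec => Sececec => Vececec => eececec

S => Sec   [S -> S e c]
Sec => Secec   [S -> S e c]
Secec => Sececec   [S -> S e c]
Sececec => Vececec   [S -> V]
Vececec => eececec   [V -> e]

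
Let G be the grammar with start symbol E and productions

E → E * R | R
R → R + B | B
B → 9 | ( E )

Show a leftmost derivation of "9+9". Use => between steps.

E => R   [E → R]
R => R+B   [R → R + B]
R+B => B+B   [R → B]
B+B => 9+B   [B → 9]
9+B => 9+9   [B → 9]

E=>R=>R+B=>B+B=>9+B=>9+9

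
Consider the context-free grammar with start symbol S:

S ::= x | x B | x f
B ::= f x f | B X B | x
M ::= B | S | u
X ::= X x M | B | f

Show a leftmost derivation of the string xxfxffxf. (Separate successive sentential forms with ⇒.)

S ⇒ xB ⇒ xBXB ⇒ xxXB ⇒ xxBB ⇒ xxfxfB ⇒ xxfxffxf

S ⇒ xB   [S ::= x B]
xB ⇒ xBXB   [B ::= B X B]
xBXB ⇒ xxXB   [B ::= x]
xxXB ⇒ xxBB   [X ::= B]
xxBB ⇒ xxfxfB   [B ::= f x f]
xxfxfB ⇒ xxfxffxf   [B ::= f x f]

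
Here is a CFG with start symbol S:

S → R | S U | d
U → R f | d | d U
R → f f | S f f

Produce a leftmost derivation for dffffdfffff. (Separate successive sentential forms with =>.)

S => R => Sff => SUff => RUff => SffUff => RffUff => SffffUff => dffffUff => dffffRfff => dffffSfffff => dffffdfffff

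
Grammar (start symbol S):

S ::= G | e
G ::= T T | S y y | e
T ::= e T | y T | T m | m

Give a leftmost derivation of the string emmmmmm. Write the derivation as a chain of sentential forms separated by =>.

S => G => TT => eTT => eTmT => eTmmT => eTmmmT => eTmmmmT => emmmmmT => emmmmmm

S => G   [S ::= G]
G => TT   [G ::= T T]
TT => eTT   [T ::= e T]
eTT => eTmT   [T ::= T m]
eTmT => eTmmT   [T ::= T m]
eTmmT => eTmmmT   [T ::= T m]
eTmmmT => eTmmmmT   [T ::= T m]
eTmmmmT => emmmmmT   [T ::= m]
emmmmmT => emmmmmm   [T ::= m]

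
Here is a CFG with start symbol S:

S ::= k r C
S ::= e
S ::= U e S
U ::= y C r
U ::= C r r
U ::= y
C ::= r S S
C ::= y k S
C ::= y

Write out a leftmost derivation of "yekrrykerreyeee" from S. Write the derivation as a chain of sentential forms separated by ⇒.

S ⇒ UeS   [S ::= U e S]
UeS ⇒ yeS   [U ::= y]
yeS ⇒ yekrC   [S ::= k r C]
yekrC ⇒ yekrrSS   [C ::= r S S]
yekrrSS ⇒ yekrrUeSS   [S ::= U e S]
yekrrUeSS ⇒ yekrrCrreSS   [U ::= C r r]
yekrrCrreSS ⇒ yekrrykSrreSS   [C ::= y k S]
yekrrykSrreSS ⇒ yekrrykerreSS   [S ::= e]
yekrrykerreSS ⇒ yekrrykerreUeSS   [S ::= U e S]
yekrrykerreUeSS ⇒ yekrrykerreyeSS   [U ::= y]
yekrrykerreyeSS ⇒ yekrrykerreyeeS   [S ::= e]
yekrrykerreyeeS ⇒ yekrrykerreyeee   [S ::= e]

S ⇒ UeS ⇒ yeS ⇒ yekrC ⇒ yekrrSS ⇒ yekrrUeSS ⇒ yekrrCrreSS ⇒ yekrrykSrreSS ⇒ yekrrykerreSS ⇒ yekrrykerreUeSS ⇒ yekrrykerreyeSS ⇒ yekrrykerreyeeS ⇒ yekrrykerreyeee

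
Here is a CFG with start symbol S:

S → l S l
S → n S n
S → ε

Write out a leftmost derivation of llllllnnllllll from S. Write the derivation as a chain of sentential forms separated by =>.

S=>lSl=>llSll=>lllSlll=>llllSllll=>lllllSlllll=>llllllSllllll=>llllllnSnllllll=>llllllnnllllll

S => lSl   [S → l S l]
lSl => llSll   [S → l S l]
llSll => lllSlll   [S → l S l]
lllSlll => llllSllll   [S → l S l]
llllSllll => lllllSlllll   [S → l S l]
lllllSlllll => llllllSllllll   [S → l S l]
llllllSllllll => llllllnSnllllll   [S → n S n]
llllllnSnllllll => llllllnnllllll   [S → ε]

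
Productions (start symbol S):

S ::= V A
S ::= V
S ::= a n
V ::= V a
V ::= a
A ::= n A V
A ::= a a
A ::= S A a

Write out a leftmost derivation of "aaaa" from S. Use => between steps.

S => V => Va => Vaa => Vaaa => aaaa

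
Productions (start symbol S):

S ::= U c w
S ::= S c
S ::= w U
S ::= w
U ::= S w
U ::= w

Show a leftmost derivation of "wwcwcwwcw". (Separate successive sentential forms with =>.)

S => Ucw => Swcw => Ucwwcw => Swcwwcw => Scwcwwcw => wUcwcwwcw => wwcwcwwcw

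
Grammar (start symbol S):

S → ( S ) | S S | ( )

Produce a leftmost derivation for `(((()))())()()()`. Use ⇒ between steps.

S ⇒ SS ⇒ SSS ⇒ SSSS ⇒ (S)SSS ⇒ (SS)SSS ⇒ ((S)S)SSS ⇒ (((S))S)SSS ⇒ (((()))S)SSS ⇒ (((()))())SSS ⇒ (((()))())()SS ⇒ (((()))())()()S ⇒ (((()))())()()()

S ⇒ SS   [S → S S]
SS ⇒ SSS   [S → S S]
SSS ⇒ SSSS   [S → S S]
SSSS ⇒ (S)SSS   [S → ( S )]
(S)SSS ⇒ (SS)SSS   [S → S S]
(SS)SSS ⇒ ((S)S)SSS   [S → ( S )]
((S)S)SSS ⇒ (((S))S)SSS   [S → ( S )]
(((S))S)SSS ⇒ (((()))S)SSS   [S → ( )]
(((()))S)SSS ⇒ (((()))())SSS   [S → ( )]
(((()))())SSS ⇒ (((()))())()SS   [S → ( )]
(((()))())()SS ⇒ (((()))())()()S   [S → ( )]
(((()))())()()S ⇒ (((()))())()()()   [S → ( )]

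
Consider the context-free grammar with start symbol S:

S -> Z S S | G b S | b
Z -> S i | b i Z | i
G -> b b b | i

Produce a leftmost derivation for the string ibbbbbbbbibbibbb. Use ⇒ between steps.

S⇒ZSS⇒iSS⇒iGbSS⇒ibbbbSS⇒ibbbbGbSS⇒ibbbbbbbbSS⇒ibbbbbbbbGbSS⇒ibbbbbbbbibSS⇒ibbbbbbbbibZSSS⇒ibbbbbbbbibSiSSS⇒ibbbbbbbbibbiSSS⇒ibbbbbbbbibbibSS⇒ibbbbbbbbibbibbS⇒ibbbbbbbbibbibbb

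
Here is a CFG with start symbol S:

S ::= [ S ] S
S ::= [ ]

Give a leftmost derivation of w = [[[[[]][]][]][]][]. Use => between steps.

S => [S]S => [[S]S]S => [[[S]S]S]S => [[[[S]S]S]S]S => [[[[[]]S]S]S]S => [[[[[]][]]S]S]S => [[[[[]][]][]]S]S => [[[[[]][]][]][]]S => [[[[[]][]][]][]][]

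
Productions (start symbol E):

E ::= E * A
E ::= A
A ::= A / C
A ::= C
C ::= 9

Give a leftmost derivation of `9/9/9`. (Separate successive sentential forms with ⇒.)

E ⇒ A   [E ::= A]
A ⇒ A/C   [A ::= A / C]
A/C ⇒ A/C/C   [A ::= A / C]
A/C/C ⇒ C/C/C   [A ::= C]
C/C/C ⇒ 9/C/C   [C ::= 9]
9/C/C ⇒ 9/9/C   [C ::= 9]
9/9/C ⇒ 9/9/9   [C ::= 9]

E ⇒ A ⇒ A/C ⇒ A/C/C ⇒ C/C/C ⇒ 9/C/C ⇒ 9/9/C ⇒ 9/9/9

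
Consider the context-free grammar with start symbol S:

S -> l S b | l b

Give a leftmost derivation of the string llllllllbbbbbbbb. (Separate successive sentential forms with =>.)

S => lSb   [S -> l S b]
lSb => llSbb   [S -> l S b]
llSbb => lllSbbb   [S -> l S b]
lllSbbb => llllSbbbb   [S -> l S b]
llllSbbbb => lllllSbbbbb   [S -> l S b]
lllllSbbbbb => llllllSbbbbbb   [S -> l S b]
llllllSbbbbbb => lllllllSbbbbbbb   [S -> l S b]
lllllllSbbbbbbb => llllllllbbbbbbbb   [S -> l b]

S => lSb => llSbb => lllSbbb => llllSbbbb => lllllSbbbbb => llllllSbbbbbb => lllllllSbbbbbbb => llllllllbbbbbbbb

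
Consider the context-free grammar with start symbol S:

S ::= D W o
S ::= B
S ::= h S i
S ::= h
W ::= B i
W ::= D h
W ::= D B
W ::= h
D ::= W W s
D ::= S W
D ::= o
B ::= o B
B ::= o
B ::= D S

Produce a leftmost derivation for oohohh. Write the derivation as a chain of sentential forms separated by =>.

S => B => oB => oDS => oSWS => oDWoWS => ooWoWS => oohoWS => oohohS => oohohh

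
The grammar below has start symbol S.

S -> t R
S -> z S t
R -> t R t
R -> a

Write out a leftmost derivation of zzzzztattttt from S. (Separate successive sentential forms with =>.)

S=>zSt=>zzStt=>zzzSttt=>zzzzStttt=>zzzzzSttttt=>zzzzztRttttt=>zzzzztattttt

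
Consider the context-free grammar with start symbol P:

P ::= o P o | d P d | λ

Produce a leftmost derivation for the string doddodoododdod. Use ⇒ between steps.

P ⇒ dPd ⇒ doPod ⇒ dodPdod ⇒ doddPddod ⇒ doddoPoddod ⇒ doddodPdoddod ⇒ doddodoPododdod ⇒ doddodoododdod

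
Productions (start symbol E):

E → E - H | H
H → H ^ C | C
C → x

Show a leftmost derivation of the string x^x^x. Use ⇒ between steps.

E ⇒ H   [E → H]
H ⇒ H^C   [H → H ^ C]
H^C ⇒ H^C^C   [H → H ^ C]
H^C^C ⇒ C^C^C   [H → C]
C^C^C ⇒ x^C^C   [C → x]
x^C^C ⇒ x^x^C   [C → x]
x^x^C ⇒ x^x^x   [C → x]

E ⇒ H ⇒ H^C ⇒ H^C^C ⇒ C^C^C ⇒ x^C^C ⇒ x^x^C ⇒ x^x^x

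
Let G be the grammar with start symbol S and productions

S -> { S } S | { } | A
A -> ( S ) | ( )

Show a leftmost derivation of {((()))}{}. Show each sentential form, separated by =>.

S => {S}S   [S -> { S } S]
{S}S => {A}S   [S -> A]
{A}S => {(S)}S   [A -> ( S )]
{(S)}S => {(A)}S   [S -> A]
{(A)}S => {((S))}S   [A -> ( S )]
{((S))}S => {((A))}S   [S -> A]
{((A))}S => {((()))}S   [A -> ( )]
{((()))}S => {((()))}{}   [S -> { }]

S => {S}S => {A}S => {(S)}S => {(A)}S => {((S))}S => {((A))}S => {((()))}S => {((()))}{}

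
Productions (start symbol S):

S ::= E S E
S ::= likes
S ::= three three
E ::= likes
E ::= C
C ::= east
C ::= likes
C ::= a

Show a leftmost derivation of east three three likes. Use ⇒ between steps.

S ⇒ E S E ⇒ C S E ⇒ east S E ⇒ east three three E ⇒ east three three C ⇒ east three three likes

S ⇒ E S E   [S ::= E S E]
E S E ⇒ C S E   [E ::= C]
C S E ⇒ east S E   [C ::= east]
east S E ⇒ east three three E   [S ::= three three]
east three three E ⇒ east three three C   [E ::= C]
east three three C ⇒ east three three likes   [C ::= likes]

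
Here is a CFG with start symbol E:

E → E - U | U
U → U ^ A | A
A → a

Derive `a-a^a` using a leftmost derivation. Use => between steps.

E => E-U   [E → E - U]
E-U => U-U   [E → U]
U-U => A-U   [U → A]
A-U => a-U   [A → a]
a-U => a-U^A   [U → U ^ A]
a-U^A => a-A^A   [U → A]
a-A^A => a-a^A   [A → a]
a-a^A => a-a^a   [A → a]

E => E-U => U-U => A-U => a-U => a-U^A => a-A^A => a-a^A => a-a^a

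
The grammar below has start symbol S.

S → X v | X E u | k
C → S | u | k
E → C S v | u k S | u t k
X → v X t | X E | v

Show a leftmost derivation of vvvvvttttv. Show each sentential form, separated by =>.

S => Xv   [S → X v]
Xv => vXtv   [X → v X t]
vXtv => vvXttv   [X → v X t]
vvXttv => vvvXtttv   [X → v X t]
vvvXtttv => vvvvXttttv   [X → v X t]
vvvvXttttv => vvvvvttttv   [X → v]

S => Xv => vXtv => vvXttv => vvvXtttv => vvvvXttttv => vvvvvttttv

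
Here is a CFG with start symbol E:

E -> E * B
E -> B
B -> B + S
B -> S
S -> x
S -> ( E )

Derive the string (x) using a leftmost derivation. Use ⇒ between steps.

E ⇒ B ⇒ S ⇒ (E) ⇒ (B) ⇒ (S) ⇒ (x)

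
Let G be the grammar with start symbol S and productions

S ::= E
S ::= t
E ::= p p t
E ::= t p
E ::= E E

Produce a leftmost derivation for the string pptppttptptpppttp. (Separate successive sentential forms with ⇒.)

S ⇒ E   [S ::= E]
E ⇒ EE   [E ::= E E]
EE ⇒ pptE   [E ::= p p t]
pptE ⇒ pptEE   [E ::= E E]
pptEE ⇒ pptpptE   [E ::= p p t]
pptpptE ⇒ pptpptEE   [E ::= E E]
pptpptEE ⇒ pptpptEEE   [E ::= E E]
pptpptEEE ⇒ pptppttpEE   [E ::= t p]
pptppttpEE ⇒ pptppttpEEE   [E ::= E E]
pptppttpEEE ⇒ pptppttptpEE   [E ::= t p]
pptppttptpEE ⇒ pptppttptpEEE   [E ::= E E]
pptppttptpEEE ⇒ pptppttptptpEE   [E ::= t p]
pptppttptptpEE ⇒ pptppttptptppptE   [E ::= p p t]
pptppttptptppptE ⇒ pptppttptptpppttp   [E ::= t p]

S ⇒ E ⇒ EE ⇒ pptE ⇒ pptEE ⇒ pptpptE ⇒ pptpptEE ⇒ pptpptEEE ⇒ pptppttpEE ⇒ pptppttpEEE ⇒ pptppttptpEE ⇒ pptppttptpEEE ⇒ pptppttptptpEE ⇒ pptppttptptppptE ⇒ pptppttptptpppttp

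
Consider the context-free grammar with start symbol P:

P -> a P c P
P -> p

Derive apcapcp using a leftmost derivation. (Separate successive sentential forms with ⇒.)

P ⇒ aPcP   [P -> a P c P]
aPcP ⇒ apcP   [P -> p]
apcP ⇒ apcaPcP   [P -> a P c P]
apcaPcP ⇒ apcapcP   [P -> p]
apcapcP ⇒ apcapcp   [P -> p]

P⇒aPcP⇒apcP⇒apcaPcP⇒apcapcP⇒apcapcp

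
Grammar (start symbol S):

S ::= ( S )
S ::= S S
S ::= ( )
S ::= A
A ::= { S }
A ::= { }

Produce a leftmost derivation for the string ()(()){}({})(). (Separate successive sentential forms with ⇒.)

S ⇒ SS ⇒ ()S ⇒ ()SS ⇒ ()SSS ⇒ ()(S)SS ⇒ ()(())SS ⇒ ()(())AS ⇒ ()(()){}S ⇒ ()(()){}SS ⇒ ()(()){}(S)S ⇒ ()(()){}(A)S ⇒ ()(()){}({})S ⇒ ()(()){}({})()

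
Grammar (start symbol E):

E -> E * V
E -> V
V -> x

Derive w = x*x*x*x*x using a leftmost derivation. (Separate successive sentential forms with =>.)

E=>E*V=>E*V*V=>E*V*V*V=>E*V*V*V*V=>V*V*V*V*V=>x*V*V*V*V=>x*x*V*V*V=>x*x*x*V*V=>x*x*x*x*V=>x*x*x*x*x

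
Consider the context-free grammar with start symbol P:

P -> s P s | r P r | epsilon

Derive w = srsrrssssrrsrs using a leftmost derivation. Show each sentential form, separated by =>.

P => sPs   [P -> s P s]
sPs => srPrs   [P -> r P r]
srPrs => srsPsrs   [P -> s P s]
srsPsrs => srsrPrsrs   [P -> r P r]
srsrPrsrs => srsrrPrrsrs   [P -> r P r]
srsrrPrrsrs => srsrrsPsrrsrs   [P -> s P s]
srsrrsPsrrsrs => srsrrssPssrrsrs   [P -> s P s]
srsrrssPssrrsrs => srsrrssssrrsrs   [P -> epsilon]

P=>sPs=>srPrs=>srsPsrs=>srsrPrsrs=>srsrrPrrsrs=>srsrrsPsrrsrs=>srsrrssPssrrsrs=>srsrrssssrrsrs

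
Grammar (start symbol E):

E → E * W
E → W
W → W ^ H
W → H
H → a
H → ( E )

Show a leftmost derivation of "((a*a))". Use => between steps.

E => W => H => (E) => (W) => (H) => ((E)) => ((E*W)) => ((W*W)) => ((H*W)) => ((a*W)) => ((a*H)) => ((a*a))

E => W   [E → W]
W => H   [W → H]
H => (E)   [H → ( E )]
(E) => (W)   [E → W]
(W) => (H)   [W → H]
(H) => ((E))   [H → ( E )]
((E)) => ((E*W))   [E → E * W]
((E*W)) => ((W*W))   [E → W]
((W*W)) => ((H*W))   [W → H]
((H*W)) => ((a*W))   [H → a]
((a*W)) => ((a*H))   [W → H]
((a*H)) => ((a*a))   [H → a]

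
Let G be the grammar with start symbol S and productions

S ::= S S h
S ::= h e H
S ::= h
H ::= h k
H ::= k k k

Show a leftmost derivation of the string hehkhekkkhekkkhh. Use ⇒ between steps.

S ⇒ SSh   [S ::= S S h]
SSh ⇒ heHSh   [S ::= h e H]
heHSh ⇒ hehkSh   [H ::= h k]
hehkSh ⇒ hehkSShh   [S ::= S S h]
hehkSShh ⇒ hehkheHShh   [S ::= h e H]
hehkheHShh ⇒ hehkhekkkShh   [H ::= k k k]
hehkhekkkShh ⇒ hehkhekkkheHhh   [S ::= h e H]
hehkhekkkheHhh ⇒ hehkhekkkhekkkhh   [H ::= k k k]

S ⇒ SSh ⇒ heHSh ⇒ hehkSh ⇒ hehkSShh ⇒ hehkheHShh ⇒ hehkhekkkShh ⇒ hehkhekkkheHhh ⇒ hehkhekkkhekkkhh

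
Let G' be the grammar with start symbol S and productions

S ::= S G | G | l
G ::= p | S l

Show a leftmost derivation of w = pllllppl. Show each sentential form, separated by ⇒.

S ⇒ SG ⇒ GG ⇒ pG ⇒ pSl ⇒ pSGl ⇒ pSGGl ⇒ pSGGGl ⇒ plGGGl ⇒ plSlGGl ⇒ plGlGGl ⇒ plSllGGl ⇒ pllllGGl ⇒ pllllpGl ⇒ pllllppl

S ⇒ SG   [S ::= S G]
SG ⇒ GG   [S ::= G]
GG ⇒ pG   [G ::= p]
pG ⇒ pSl   [G ::= S l]
pSl ⇒ pSGl   [S ::= S G]
pSGl ⇒ pSGGl   [S ::= S G]
pSGGl ⇒ pSGGGl   [S ::= S G]
pSGGGl ⇒ plGGGl   [S ::= l]
plGGGl ⇒ plSlGGl   [G ::= S l]
plSlGGl ⇒ plGlGGl   [S ::= G]
plGlGGl ⇒ plSllGGl   [G ::= S l]
plSllGGl ⇒ pllllGGl   [S ::= l]
pllllGGl ⇒ pllllpGl   [G ::= p]
pllllpGl ⇒ pllllppl   [G ::= p]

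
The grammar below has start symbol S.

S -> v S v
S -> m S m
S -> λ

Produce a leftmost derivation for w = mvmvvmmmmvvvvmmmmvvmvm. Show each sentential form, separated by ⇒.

S ⇒ mSm   [S -> m S m]
mSm ⇒ mvSvm   [S -> v S v]
mvSvm ⇒ mvmSmvm   [S -> m S m]
mvmSmvm ⇒ mvmvSvmvm   [S -> v S v]
mvmvSvmvm ⇒ mvmvvSvvmvm   [S -> v S v]
mvmvvSvvmvm ⇒ mvmvvmSmvvmvm   [S -> m S m]
mvmvvmSmvvmvm ⇒ mvmvvmmSmmvvmvm   [S -> m S m]
mvmvvmmSmmvvmvm ⇒ mvmvvmmmSmmmvvmvm   [S -> m S m]
mvmvvmmmSmmmvvmvm ⇒ mvmvvmmmmSmmmmvvmvm   [S -> m S m]
mvmvvmmmmSmmmmvvmvm ⇒ mvmvvmmmmvSvmmmmvvmvm   [S -> v S v]
mvmvvmmmmvSvmmmmvvmvm ⇒ mvmvvmmmmvvSvvmmmmvvmvm   [S -> v S v]
mvmvvmmmmvvSvvmmmmvvmvm ⇒ mvmvvmmmmvvvvmmmmvvmvm   [S -> λ]

S ⇒ mSm ⇒ mvSvm ⇒ mvmSmvm ⇒ mvmvSvmvm ⇒ mvmvvSvvmvm ⇒ mvmvvmSmvvmvm ⇒ mvmvvmmSmmvvmvm ⇒ mvmvvmmmSmmmvvmvm ⇒ mvmvvmmmmSmmmmvvmvm ⇒ mvmvvmmmmvSvmmmmvvmvm ⇒ mvmvvmmmmvvSvvmmmmvvmvm ⇒ mvmvvmmmmvvvvmmmmvvmvm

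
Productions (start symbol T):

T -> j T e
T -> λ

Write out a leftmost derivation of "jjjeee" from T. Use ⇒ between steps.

T ⇒ jTe ⇒ jjTee ⇒ jjjTeee ⇒ jjjeee

T ⇒ jTe   [T -> j T e]
jTe ⇒ jjTee   [T -> j T e]
jjTee ⇒ jjjTeee   [T -> j T e]
jjjTeee ⇒ jjjeee   [T -> λ]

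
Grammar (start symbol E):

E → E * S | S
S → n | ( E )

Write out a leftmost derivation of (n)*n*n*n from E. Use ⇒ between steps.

E ⇒ E*S   [E → E * S]
E*S ⇒ E*S*S   [E → E * S]
E*S*S ⇒ E*S*S*S   [E → E * S]
E*S*S*S ⇒ S*S*S*S   [E → S]
S*S*S*S ⇒ (E)*S*S*S   [S → ( E )]
(E)*S*S*S ⇒ (S)*S*S*S   [E → S]
(S)*S*S*S ⇒ (n)*S*S*S   [S → n]
(n)*S*S*S ⇒ (n)*n*S*S   [S → n]
(n)*n*S*S ⇒ (n)*n*n*S   [S → n]
(n)*n*n*S ⇒ (n)*n*n*n   [S → n]

E ⇒ E*S ⇒ E*S*S ⇒ E*S*S*S ⇒ S*S*S*S ⇒ (E)*S*S*S ⇒ (S)*S*S*S ⇒ (n)*S*S*S ⇒ (n)*n*S*S ⇒ (n)*n*n*S ⇒ (n)*n*n*n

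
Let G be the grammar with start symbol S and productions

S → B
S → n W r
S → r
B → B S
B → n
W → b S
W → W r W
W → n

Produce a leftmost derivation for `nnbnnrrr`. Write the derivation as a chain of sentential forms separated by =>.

S => B   [S → B]
B => BS   [B → B S]
BS => BSS   [B → B S]
BSS => nSS   [B → n]
nSS => nnWrS   [S → n W r]
nnWrS => nnbSrS   [W → b S]
nnbSrS => nnbBrS   [S → B]
nnbBrS => nnbBSrS   [B → B S]
nnbBSrS => nnbBSSrS   [B → B S]
nnbBSSrS => nnbnSSrS   [B → n]
nnbnSSrS => nnbnBSrS   [S → B]
nnbnBSrS => nnbnnSrS   [B → n]
nnbnnSrS => nnbnnrrS   [S → r]
nnbnnrrS => nnbnnrrr   [S → r]

S=>B=>BS=>BSS=>nSS=>nnWrS=>nnbSrS=>nnbBrS=>nnbBSrS=>nnbBSSrS=>nnbnSSrS=>nnbnBSrS=>nnbnnSrS=>nnbnnrrS=>nnbnnrrr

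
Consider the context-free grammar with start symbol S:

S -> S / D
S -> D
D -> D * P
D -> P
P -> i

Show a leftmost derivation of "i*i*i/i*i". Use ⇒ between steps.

S ⇒ S/D ⇒ D/D ⇒ D*P/D ⇒ D*P*P/D ⇒ P*P*P/D ⇒ i*P*P/D ⇒ i*i*P/D ⇒ i*i*i/D ⇒ i*i*i/D*P ⇒ i*i*i/P*P ⇒ i*i*i/i*P ⇒ i*i*i/i*i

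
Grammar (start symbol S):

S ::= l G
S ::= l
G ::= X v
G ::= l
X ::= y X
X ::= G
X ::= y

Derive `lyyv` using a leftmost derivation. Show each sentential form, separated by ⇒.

S ⇒ lG ⇒ lXv ⇒ lyXv ⇒ lyyv

S ⇒ lG   [S ::= l G]
lG ⇒ lXv   [G ::= X v]
lXv ⇒ lyXv   [X ::= y X]
lyXv ⇒ lyyv   [X ::= y]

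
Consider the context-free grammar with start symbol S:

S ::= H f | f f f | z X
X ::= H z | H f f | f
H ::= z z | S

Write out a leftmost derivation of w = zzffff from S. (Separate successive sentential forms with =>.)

S => Hf   [S ::= H f]
Hf => Sf   [H ::= S]
Sf => zXf   [S ::= z X]
zXf => zHfff   [X ::= H f f]
zHfff => zSfff   [H ::= S]
zSfff => zzXfff   [S ::= z X]
zzXfff => zzffff   [X ::= f]

S=>Hf=>Sf=>zXf=>zHfff=>zSfff=>zzXfff=>zzffff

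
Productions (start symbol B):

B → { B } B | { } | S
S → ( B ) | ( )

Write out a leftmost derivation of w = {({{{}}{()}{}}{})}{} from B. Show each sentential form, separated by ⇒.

B ⇒ {B}B   [B → { B } B]
{B}B ⇒ {S}B   [B → S]
{S}B ⇒ {(B)}B   [S → ( B )]
{(B)}B ⇒ {({B}B)}B   [B → { B } B]
{({B}B)}B ⇒ {({{B}B}B)}B   [B → { B } B]
{({{B}B}B)}B ⇒ {({{{}}B}B)}B   [B → { }]
{({{{}}B}B)}B ⇒ {({{{}}{B}B}B)}B   [B → { B } B]
{({{{}}{B}B}B)}B ⇒ {({{{}}{S}B}B)}B   [B → S]
{({{{}}{S}B}B)}B ⇒ {({{{}}{()}B}B)}B   [S → ( )]
{({{{}}{()}B}B)}B ⇒ {({{{}}{()}{}}B)}B   [B → { }]
{({{{}}{()}{}}B)}B ⇒ {({{{}}{()}{}}{})}B   [B → { }]
{({{{}}{()}{}}{})}B ⇒ {({{{}}{()}{}}{})}{}   [B → { }]

B ⇒ {B}B ⇒ {S}B ⇒ {(B)}B ⇒ {({B}B)}B ⇒ {({{B}B}B)}B ⇒ {({{{}}B}B)}B ⇒ {({{{}}{B}B}B)}B ⇒ {({{{}}{S}B}B)}B ⇒ {({{{}}{()}B}B)}B ⇒ {({{{}}{()}{}}B)}B ⇒ {({{{}}{()}{}}{})}B ⇒ {({{{}}{()}{}}{})}{}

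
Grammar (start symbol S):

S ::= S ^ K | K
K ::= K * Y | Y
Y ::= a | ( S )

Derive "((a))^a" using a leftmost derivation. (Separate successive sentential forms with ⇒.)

S ⇒ S^K ⇒ K^K ⇒ Y^K ⇒ (S)^K ⇒ (K)^K ⇒ (Y)^K ⇒ ((S))^K ⇒ ((K))^K ⇒ ((Y))^K ⇒ ((a))^K ⇒ ((a))^Y ⇒ ((a))^a

S ⇒ S^K   [S ::= S ^ K]
S^K ⇒ K^K   [S ::= K]
K^K ⇒ Y^K   [K ::= Y]
Y^K ⇒ (S)^K   [Y ::= ( S )]
(S)^K ⇒ (K)^K   [S ::= K]
(K)^K ⇒ (Y)^K   [K ::= Y]
(Y)^K ⇒ ((S))^K   [Y ::= ( S )]
((S))^K ⇒ ((K))^K   [S ::= K]
((K))^K ⇒ ((Y))^K   [K ::= Y]
((Y))^K ⇒ ((a))^K   [Y ::= a]
((a))^K ⇒ ((a))^Y   [K ::= Y]
((a))^Y ⇒ ((a))^a   [Y ::= a]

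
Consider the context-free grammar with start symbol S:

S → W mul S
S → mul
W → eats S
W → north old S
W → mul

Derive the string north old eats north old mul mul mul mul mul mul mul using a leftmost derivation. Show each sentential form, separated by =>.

S => W mul S => north old S mul S => north old W mul S mul S => north old eats S mul S mul S => north old eats W mul S mul S mul S => north old eats north old S mul S mul S mul S => north old eats north old mul mul S mul S mul S => north old eats north old mul mul mul mul S mul S => north old eats north old mul mul mul mul mul mul S => north old eats north old mul mul mul mul mul mul mul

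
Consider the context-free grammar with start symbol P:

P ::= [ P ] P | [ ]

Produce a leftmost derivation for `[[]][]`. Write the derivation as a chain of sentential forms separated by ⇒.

P ⇒ [P]P ⇒ [[]]P ⇒ [[]][]

P ⇒ [P]P   [P ::= [ P ] P]
[P]P ⇒ [[]]P   [P ::= [ ]]
[[]]P ⇒ [[]][]   [P ::= [ ]]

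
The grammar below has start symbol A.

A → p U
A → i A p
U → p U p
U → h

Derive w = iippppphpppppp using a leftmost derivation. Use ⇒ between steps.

A ⇒ iAp   [A → i A p]
iAp ⇒ iiApp   [A → i A p]
iiApp ⇒ iipUpp   [A → p U]
iipUpp ⇒ iippUppp   [U → p U p]
iippUppp ⇒ iipppUpppp   [U → p U p]
iipppUpppp ⇒ iippppUppppp   [U → p U p]
iippppUppppp ⇒ iipppppUpppppp   [U → p U p]
iipppppUpppppp ⇒ iippppphpppppp   [U → h]

A ⇒ iAp ⇒ iiApp ⇒ iipUpp ⇒ iippUppp ⇒ iipppUpppp ⇒ iippppUppppp ⇒ iipppppUpppppp ⇒ iippppphpppppp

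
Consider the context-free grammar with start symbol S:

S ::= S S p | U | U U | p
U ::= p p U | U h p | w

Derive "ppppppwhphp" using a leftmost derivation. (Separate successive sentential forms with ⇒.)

S⇒U⇒ppU⇒ppUhp⇒ppppUhp⇒ppppUhphp⇒ppppppUhphp⇒ppppppwhphp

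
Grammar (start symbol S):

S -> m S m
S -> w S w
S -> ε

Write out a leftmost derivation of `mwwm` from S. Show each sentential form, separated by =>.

S => mSm => mwSwm => mwwm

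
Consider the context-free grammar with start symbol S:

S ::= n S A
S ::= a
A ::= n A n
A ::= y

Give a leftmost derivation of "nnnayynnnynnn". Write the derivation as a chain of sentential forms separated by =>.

S => nSA => nnSAA => nnnSAAA => nnnaAAA => nnnayAA => nnnayyA => nnnayynAn => nnnayynnAnn => nnnayynnnAnnn => nnnayynnnynnn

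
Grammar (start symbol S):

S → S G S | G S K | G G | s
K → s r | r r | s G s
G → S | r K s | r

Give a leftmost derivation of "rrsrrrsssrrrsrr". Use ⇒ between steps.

S⇒GSK⇒rSK⇒rGGK⇒rrKsGK⇒rrsGssGK⇒rrsrKsssGK⇒rrsrrrsssGK⇒rrsrrrsssrKsK⇒rrsrrrsssrrrsK⇒rrsrrrsssrrrsrr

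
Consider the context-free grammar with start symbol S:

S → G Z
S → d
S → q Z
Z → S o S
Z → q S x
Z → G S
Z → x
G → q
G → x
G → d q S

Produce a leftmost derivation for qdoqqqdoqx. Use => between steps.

S => qZ => qSoS => qdoS => qdoqZ => qdoqSoS => qdoqqZoS => qdoqqGSoS => qdoqqqSoS => qdoqqqdoS => qdoqqqdoqZ => qdoqqqdoqx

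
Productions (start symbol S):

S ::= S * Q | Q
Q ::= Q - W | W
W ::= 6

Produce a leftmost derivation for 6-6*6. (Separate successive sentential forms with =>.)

S => S*Q => Q*Q => Q-W*Q => W-W*Q => 6-W*Q => 6-6*Q => 6-6*W => 6-6*6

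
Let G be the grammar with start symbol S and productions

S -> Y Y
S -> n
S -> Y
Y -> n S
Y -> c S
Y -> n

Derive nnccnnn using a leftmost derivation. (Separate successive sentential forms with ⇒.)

S ⇒ YY ⇒ nSY ⇒ nYYY ⇒ nnYY ⇒ nncSY ⇒ nncYY ⇒ nnccSY ⇒ nnccnY ⇒ nnccnnS ⇒ nnccnnn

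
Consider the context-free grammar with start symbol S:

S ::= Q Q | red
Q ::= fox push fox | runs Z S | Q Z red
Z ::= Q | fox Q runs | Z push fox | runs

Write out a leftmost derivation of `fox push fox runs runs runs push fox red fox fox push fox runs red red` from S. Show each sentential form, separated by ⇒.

S ⇒ Q Q   [S ::= Q Q]
Q Q ⇒ fox push fox Q   [Q ::= fox push fox]
fox push fox Q ⇒ fox push fox runs Z S   [Q ::= runs Z S]
fox push fox runs Z S ⇒ fox push fox runs Q S   [Z ::= Q]
fox push fox runs Q S ⇒ fox push fox runs Q Z red S   [Q ::= Q Z red]
fox push fox runs Q Z red S ⇒ fox push fox runs runs Z S Z red S   [Q ::= runs Z S]
fox push fox runs runs Z S Z red S ⇒ fox push fox runs runs Z push fox S Z red S   [Z ::= Z push fox]
fox push fox runs runs Z push fox S Z red S ⇒ fox push fox runs runs runs push fox S Z red S   [Z ::= runs]
fox push fox runs runs runs push fox S Z red S ⇒ fox push fox runs runs runs push fox red Z red S   [S ::= red]
fox push fox runs runs runs push fox red Z red S ⇒ fox push fox runs runs runs push fox red fox Q runs red S   [Z ::= fox Q runs]
fox push fox runs runs runs push fox red fox Q runs red S ⇒ fox push fox runs runs runs push fox red fox fox push fox runs red S   [Q ::= fox push fox]
fox push fox runs runs runs push fox red fox fox push fox runs red S ⇒ fox push fox runs runs runs push fox red fox fox push fox runs red red   [S ::= red]

S ⇒ Q Q ⇒ fox push fox Q ⇒ fox push fox runs Z S ⇒ fox push fox runs Q S ⇒ fox push fox runs Q Z red S ⇒ fox push fox runs runs Z S Z red S ⇒ fox push fox runs runs Z push fox S Z red S ⇒ fox push fox runs runs runs push fox S Z red S ⇒ fox push fox runs runs runs push fox red Z red S ⇒ fox push fox runs runs runs push fox red fox Q runs red S ⇒ fox push fox runs runs runs push fox red fox fox push fox runs red S ⇒ fox push fox runs runs runs push fox red fox fox push fox runs red red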